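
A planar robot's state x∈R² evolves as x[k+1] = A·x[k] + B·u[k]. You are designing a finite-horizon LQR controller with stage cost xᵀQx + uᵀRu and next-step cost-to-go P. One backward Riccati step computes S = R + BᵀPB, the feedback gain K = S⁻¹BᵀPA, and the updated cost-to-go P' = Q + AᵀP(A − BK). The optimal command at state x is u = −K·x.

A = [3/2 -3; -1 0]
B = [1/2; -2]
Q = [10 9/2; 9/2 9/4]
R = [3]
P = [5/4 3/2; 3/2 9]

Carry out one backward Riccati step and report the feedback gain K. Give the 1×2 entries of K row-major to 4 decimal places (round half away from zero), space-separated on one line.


BᵀP = [-2.3750 -17.2500]
S = R + BᵀPB = [3] + [33.3125] = [36.3125]
BᵀPA = [13.6875 7.1250]
K = S⁻¹·BᵀPA = [0.3769 0.1962]
A−BK = [1.3115 -3.0981; -0.2461 0.3924]
AᵀP(A−BK) = [2.1532 -3.8107; -3.8107 9.8520]
P' = Q + AᵀP(A−BK) = [12.1532 0.6893; 0.6893 12.1020]
tr(P') = 24.2552

0.3769 0.1962


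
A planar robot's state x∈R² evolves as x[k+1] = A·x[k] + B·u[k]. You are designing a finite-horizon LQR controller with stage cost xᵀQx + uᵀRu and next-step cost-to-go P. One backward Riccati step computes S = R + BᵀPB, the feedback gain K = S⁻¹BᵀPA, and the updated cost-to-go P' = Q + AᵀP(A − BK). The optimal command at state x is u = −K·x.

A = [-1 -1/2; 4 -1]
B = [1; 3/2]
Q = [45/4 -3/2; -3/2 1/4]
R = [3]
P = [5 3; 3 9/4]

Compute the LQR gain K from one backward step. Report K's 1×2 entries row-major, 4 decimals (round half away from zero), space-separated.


0.7252 -0.5042

BᵀP = [9.5000 6.3750]
S = R + BᵀPB = [3] + [19.0625] = [22.0625]
BᵀPA = [16.0000 -11.1250]
K = S⁻¹·BᵀPA = [0.7252 -0.5042]
A−BK = [-1.7252 0.0042; 2.9122 -0.2436]
AᵀP(A−BK) = [5.3966 -1.4320; -1.4320 0.8902]
P' = Q + AᵀP(A−BK) = [16.6466 -2.9320; -2.9320 1.1402]
tr(P') = 17.7868


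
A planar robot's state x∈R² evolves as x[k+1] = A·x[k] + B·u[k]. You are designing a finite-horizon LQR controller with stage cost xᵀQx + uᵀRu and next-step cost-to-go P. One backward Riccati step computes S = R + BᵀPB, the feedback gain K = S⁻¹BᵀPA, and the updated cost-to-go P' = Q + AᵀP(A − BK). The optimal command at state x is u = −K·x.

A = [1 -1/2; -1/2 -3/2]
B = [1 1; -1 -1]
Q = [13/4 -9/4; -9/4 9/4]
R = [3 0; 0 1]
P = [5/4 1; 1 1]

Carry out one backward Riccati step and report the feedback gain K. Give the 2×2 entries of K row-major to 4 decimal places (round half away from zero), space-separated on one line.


0.0625 -0.0313 0.1875 -0.0938

BᵀP = [0.2500 0.0000; 0.2500 0.0000]
S = R + BᵀPB = [3 0; 0 1] + [0.2500 0.2500; 0.2500 0.2500] = [3.2500 0.2500; 0.2500 1.2500]
BᵀPA = [0.2500 -0.1250; 0.2500 -0.1250]
K = S⁻¹·BᵀPA = [0.0625 -0.0313; 0.1875 -0.0938]
A−BK = [0.7500 -0.3750; -0.2500 -1.6250]
AᵀP(A−BK) = [0.4375 -1.0938; -1.0938 4.0469]
P' = Q + AᵀP(A−BK) = [3.6875 -3.3438; -3.3438 6.2969]
tr(P') = 9.9844


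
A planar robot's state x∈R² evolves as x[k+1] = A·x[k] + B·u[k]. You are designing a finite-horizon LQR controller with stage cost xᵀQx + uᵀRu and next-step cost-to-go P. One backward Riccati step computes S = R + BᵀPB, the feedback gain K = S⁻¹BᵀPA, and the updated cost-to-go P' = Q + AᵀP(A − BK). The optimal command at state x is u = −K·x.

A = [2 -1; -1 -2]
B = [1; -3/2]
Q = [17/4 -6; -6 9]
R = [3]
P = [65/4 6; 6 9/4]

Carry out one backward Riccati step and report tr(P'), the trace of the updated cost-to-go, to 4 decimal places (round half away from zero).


58.6584

BᵀP = [7.2500 2.6250]
S = R + BᵀPB = [3] + [3.3125] = [6.3125]
BᵀPA = [11.8750 -12.5000]
K = S⁻¹·BᵀPA = [1.8812 -1.9802]
A−BK = [0.1188 0.9802; 1.8218 -4.9703]
AᵀP(A−BK) = [20.9109 -22.4851; -22.4851 24.4975]
P' = Q + AᵀP(A−BK) = [25.1609 -28.4851; -28.4851 33.4975]
tr(P') = 58.6584


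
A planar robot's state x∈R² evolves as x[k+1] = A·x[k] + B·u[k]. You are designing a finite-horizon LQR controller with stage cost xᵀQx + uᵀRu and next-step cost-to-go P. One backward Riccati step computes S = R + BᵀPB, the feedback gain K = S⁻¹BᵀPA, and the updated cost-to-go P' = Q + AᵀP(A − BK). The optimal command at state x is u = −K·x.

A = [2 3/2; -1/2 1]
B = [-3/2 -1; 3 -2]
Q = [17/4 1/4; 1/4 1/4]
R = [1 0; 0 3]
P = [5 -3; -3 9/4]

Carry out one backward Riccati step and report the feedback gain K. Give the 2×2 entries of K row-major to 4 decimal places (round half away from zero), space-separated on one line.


BᵀP = [-16.5000 11.2500; 1.0000 -1.5000]
S = R + BᵀPB = [1 0; 0 3] + [58.5000 -6.0000; -6.0000 2.0000] = [59.5000 -6.0000; -6.0000 5.0000]
BᵀPA = [-38.6250 -13.5000; 2.7500 0.0000]
K = S⁻¹·BᵀPA = [-0.6754 -0.2581; -0.2605 -0.3098]
A−BK = [0.7263 0.8031; 1.0053 1.1549]
AᵀP(A−BK) = [1.1904 1.0067; 1.0067 1.0153]
P' = Q + AᵀP(A−BK) = [5.4404 1.2567; 1.2567 1.2653]
tr(P') = 6.7057

-0.6754 -0.2581 -0.2605 -0.3098


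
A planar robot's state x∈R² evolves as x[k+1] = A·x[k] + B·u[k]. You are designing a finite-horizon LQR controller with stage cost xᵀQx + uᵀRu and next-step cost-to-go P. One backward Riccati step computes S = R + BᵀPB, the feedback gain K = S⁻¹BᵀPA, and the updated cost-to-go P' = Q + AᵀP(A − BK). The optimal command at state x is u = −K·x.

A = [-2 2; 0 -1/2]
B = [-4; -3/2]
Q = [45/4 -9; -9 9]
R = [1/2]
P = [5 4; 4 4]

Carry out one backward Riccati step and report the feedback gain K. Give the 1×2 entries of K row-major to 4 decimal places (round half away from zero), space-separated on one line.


0.3782 -0.2982

BᵀP = [-26.0000 -22.0000]
S = R + BᵀPB = [1/2] + [137.0000] = [137.5000]
BᵀPA = [52.0000 -41.0000]
K = S⁻¹·BᵀPA = [0.3782 -0.2982]
A−BK = [-0.4873 0.8073; 0.5673 -0.9473]
AᵀP(A−BK) = [0.3345 -0.4945; -0.4945 0.7745]
P' = Q + AᵀP(A−BK) = [11.5845 -9.4945; -9.4945 9.7745]
tr(P') = 21.3591


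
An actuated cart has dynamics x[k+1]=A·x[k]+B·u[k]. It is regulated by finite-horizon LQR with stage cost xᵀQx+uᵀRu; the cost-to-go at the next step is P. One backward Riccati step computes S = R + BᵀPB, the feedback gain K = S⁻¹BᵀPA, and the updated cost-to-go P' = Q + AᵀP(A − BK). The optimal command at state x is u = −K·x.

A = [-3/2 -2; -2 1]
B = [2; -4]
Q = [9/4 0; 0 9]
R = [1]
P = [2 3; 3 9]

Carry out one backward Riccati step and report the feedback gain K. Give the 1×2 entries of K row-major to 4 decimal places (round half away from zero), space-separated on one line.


BᵀP = [-8.0000 -30.0000]
S = R + BᵀPB = [1] + [104.0000] = [105.0000]
BᵀPA = [72.0000 -14.0000]
K = S⁻¹·BᵀPA = [0.6857 -0.1333]
A−BK = [-2.8714 -1.7333; 0.7429 0.4667]
AᵀP(A−BK) = [9.1286 5.1000; 5.1000 3.1333]
P' = Q + AᵀP(A−BK) = [11.3786 5.1000; 5.1000 12.1333]
tr(P') = 23.5119

0.6857 -0.1333


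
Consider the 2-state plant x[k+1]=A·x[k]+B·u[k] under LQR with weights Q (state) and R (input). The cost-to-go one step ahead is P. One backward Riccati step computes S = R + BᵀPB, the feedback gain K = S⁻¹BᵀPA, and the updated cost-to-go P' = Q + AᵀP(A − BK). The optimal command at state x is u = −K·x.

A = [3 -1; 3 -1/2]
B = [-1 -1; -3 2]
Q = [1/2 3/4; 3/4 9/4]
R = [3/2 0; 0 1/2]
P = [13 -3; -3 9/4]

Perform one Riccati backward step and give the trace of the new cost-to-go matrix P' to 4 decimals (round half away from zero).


8.3162

BᵀP = [-4.0000 -3.7500; -19.0000 7.5000]
S = R + BᵀPB = [3/2 0; 0 1/2] + [15.2500 -3.5000; -3.5000 34.0000] = [16.7500 -3.5000; -3.5000 34.5000]
BᵀPA = [-23.2500 5.8750; -34.5000 15.2500]
K = S⁻¹·BᵀPA = [-1.6316 0.4527; -1.1655 0.4880]
A−BK = [0.2029 -0.0593; 0.4362 -0.1178]
AᵀP(A−BK) = [5.1046 -1.5151; -1.5151 0.4615]
P' = Q + AᵀP(A−BK) = [5.6046 -0.7651; -0.7651 2.7115]
tr(P') = 8.3162


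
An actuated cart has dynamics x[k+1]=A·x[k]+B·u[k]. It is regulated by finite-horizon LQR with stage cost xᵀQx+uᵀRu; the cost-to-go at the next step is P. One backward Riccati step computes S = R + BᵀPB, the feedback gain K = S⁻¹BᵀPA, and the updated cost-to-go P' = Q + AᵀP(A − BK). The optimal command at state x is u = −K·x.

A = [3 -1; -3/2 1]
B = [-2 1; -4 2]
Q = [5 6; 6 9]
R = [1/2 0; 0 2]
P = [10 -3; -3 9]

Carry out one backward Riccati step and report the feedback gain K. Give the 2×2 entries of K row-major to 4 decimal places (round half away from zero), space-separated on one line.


0.1448 -0.1517 -0.0181 0.0190

BᵀP = [-8.0000 -30.0000; 4.0000 15.0000]
S = R + BᵀPB = [1/2 0; 0 2] + [136.0000 -68.0000; -68.0000 34.0000] = [136.5000 -68.0000; -68.0000 36.0000]
BᵀPA = [21.0000 -22.0000; -10.5000 11.0000]
K = S⁻¹·BᵀPA = [0.1448 -0.1517; -0.0181 0.0190]
A−BK = [3.3078 -1.3224; -0.8845 0.3552]
AᵀP(A−BK) = [134.0185 -53.6147; -53.6147 21.4534]
P' = Q + AᵀP(A−BK) = [139.0185 -47.6147; -47.6147 30.4534]
tr(P') = 169.4720


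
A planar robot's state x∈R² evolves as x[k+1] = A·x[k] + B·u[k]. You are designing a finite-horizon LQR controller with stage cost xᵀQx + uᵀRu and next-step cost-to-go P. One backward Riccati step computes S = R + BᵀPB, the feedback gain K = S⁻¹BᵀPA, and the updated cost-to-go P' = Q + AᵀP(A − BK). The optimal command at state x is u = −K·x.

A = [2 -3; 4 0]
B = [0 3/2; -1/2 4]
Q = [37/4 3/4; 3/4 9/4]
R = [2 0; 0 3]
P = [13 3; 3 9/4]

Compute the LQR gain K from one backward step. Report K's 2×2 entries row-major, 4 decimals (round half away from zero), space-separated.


0.0355 -0.7616 1.1246 -0.9558

BᵀP = [-1.5000 -1.1250; 31.5000 13.5000]
S = R + BᵀPB = [2 0; 0 3] + [0.5625 -6.7500; -6.7500 101.2500] = [2.5625 -6.7500; -6.7500 104.2500]
BᵀPA = [-7.5000 4.5000; 117.0000 -94.5000]
K = S⁻¹·BᵀPA = [0.0355 -0.7616; 1.1246 -0.9558]
A−BK = [0.3131 -1.5663; -0.4806 3.4424]
AᵀP(A−BK) = [4.6880 -7.8849; -7.8849 30.1054]
P' = Q + AᵀP(A−BK) = [13.9380 -7.1349; -7.1349 32.3554]
tr(P') = 46.2933


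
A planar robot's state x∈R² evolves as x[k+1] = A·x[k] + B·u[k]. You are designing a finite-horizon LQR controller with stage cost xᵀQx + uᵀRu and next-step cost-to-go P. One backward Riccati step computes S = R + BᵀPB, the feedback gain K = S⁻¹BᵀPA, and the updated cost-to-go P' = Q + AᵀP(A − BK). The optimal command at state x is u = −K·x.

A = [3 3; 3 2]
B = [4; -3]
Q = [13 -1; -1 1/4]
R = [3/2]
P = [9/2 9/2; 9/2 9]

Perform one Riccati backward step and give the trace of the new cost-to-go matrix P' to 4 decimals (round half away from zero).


341.8952

BᵀP = [4.5000 -9.0000]
S = R + BᵀPB = [3/2] + [45.0000] = [46.5000]
BᵀPA = [-13.5000 -4.5000]
K = S⁻¹·BᵀPA = [-0.2903 -0.0968]
A−BK = [4.1613 3.3871; 2.1290 1.7097]
AᵀP(A−BK) = [198.5806 160.6935; 160.6935 130.0645]
P' = Q + AᵀP(A−BK) = [211.5806 159.6935; 159.6935 130.3145]
tr(P') = 341.8952


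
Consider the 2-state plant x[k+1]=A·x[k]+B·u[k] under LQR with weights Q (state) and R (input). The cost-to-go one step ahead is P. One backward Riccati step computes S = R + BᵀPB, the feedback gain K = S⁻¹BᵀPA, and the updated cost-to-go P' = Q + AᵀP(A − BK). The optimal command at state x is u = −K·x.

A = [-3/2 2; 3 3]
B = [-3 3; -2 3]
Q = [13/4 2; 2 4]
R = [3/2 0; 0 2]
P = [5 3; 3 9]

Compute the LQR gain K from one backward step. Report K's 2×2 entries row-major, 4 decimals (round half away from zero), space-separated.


1.6354 0.0939 1.6895 0.9314

BᵀP = [-21.0000 -27.0000; 24.0000 36.0000]
S = R + BᵀPB = [3/2 0; 0 2] + [117.0000 -144.0000; -144.0000 180.0000] = [118.5000 -144.0000; -144.0000 182.0000]
BᵀPA = [-49.5000 -123.0000; 72.0000 156.0000]
K = S⁻¹·BᵀPA = [1.6354 0.0939; 1.6895 0.9314]
A−BK = [-1.6625 -0.5126; 1.2022 0.3935]
AᵀP(A−BK) = [24.5551 8.0848; 8.0848 3.2455]
P' = Q + AᵀP(A−BK) = [27.8051 10.0848; 10.0848 7.2455]
tr(P') = 35.0505


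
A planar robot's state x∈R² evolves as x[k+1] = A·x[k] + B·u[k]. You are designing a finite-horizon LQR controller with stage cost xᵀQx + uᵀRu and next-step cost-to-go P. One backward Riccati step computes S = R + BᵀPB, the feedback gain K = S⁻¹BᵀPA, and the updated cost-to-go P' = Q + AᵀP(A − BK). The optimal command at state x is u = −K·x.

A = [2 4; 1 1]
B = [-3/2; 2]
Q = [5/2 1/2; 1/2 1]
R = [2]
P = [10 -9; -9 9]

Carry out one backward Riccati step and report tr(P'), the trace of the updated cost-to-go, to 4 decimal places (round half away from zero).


14.8930

BᵀP = [-33.0000 31.5000]
S = R + BᵀPB = [2] + [112.5000] = [114.5000]
BᵀPA = [-34.5000 -100.5000]
K = S⁻¹·BᵀPA = [-0.3013 -0.8777]
A−BK = [1.5480 2.6834; 1.6026 2.7555]
AᵀP(A−BK) = [2.6048 4.7183; 4.7183 8.7882]
P' = Q + AᵀP(A−BK) = [5.1048 5.2183; 5.2183 9.7882]
tr(P') = 14.8930


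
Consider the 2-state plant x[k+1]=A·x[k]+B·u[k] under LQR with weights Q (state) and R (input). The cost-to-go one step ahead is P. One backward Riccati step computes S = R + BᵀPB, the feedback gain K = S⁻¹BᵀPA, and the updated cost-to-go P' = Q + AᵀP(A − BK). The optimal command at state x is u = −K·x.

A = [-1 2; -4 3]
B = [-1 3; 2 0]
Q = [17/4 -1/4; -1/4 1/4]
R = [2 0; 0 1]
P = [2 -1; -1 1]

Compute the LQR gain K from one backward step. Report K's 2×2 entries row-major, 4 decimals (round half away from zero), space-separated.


BᵀP = [-4.0000 3.0000; 6.0000 -3.0000]
S = R + BᵀPB = [2 0; 0 1] + [10.0000 -12.0000; -12.0000 18.0000] = [12.0000 -12.0000; -12.0000 19.0000]
BᵀPA = [-8.0000 1.0000; 6.0000 3.0000]
K = S⁻¹·BᵀPA = [-0.9524 0.6548; -0.2857 0.5714]
A−BK = [-1.0952 0.9405; -2.0952 1.6905]
AᵀP(A−BK) = [4.0952 -3.1905; -3.1905 2.6310]
P' = Q + AᵀP(A−BK) = [8.3452 -3.4405; -3.4405 2.8810]
tr(P') = 11.2262

-0.9524 0.6548 -0.2857 0.5714


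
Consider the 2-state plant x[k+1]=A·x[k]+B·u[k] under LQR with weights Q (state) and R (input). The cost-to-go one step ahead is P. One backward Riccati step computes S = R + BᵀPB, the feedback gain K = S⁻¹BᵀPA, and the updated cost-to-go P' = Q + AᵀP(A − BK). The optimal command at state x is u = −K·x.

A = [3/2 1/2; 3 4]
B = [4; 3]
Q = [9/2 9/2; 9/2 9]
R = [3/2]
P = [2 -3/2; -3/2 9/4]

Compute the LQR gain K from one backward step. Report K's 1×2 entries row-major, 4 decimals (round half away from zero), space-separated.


BᵀP = [3.5000 0.7500]
S = R + BᵀPB = [3/2] + [16.2500] = [17.7500]
BᵀPA = [7.5000 4.7500]
K = S⁻¹·BᵀPA = [0.4225 0.2676]
A−BK = [-0.1901 -0.5704; 1.7324 3.1972]
AᵀP(A−BK) = [8.0810 15.2430; 15.2430 29.2289]
P' = Q + AᵀP(A−BK) = [12.5810 19.7430; 19.7430 38.2289]
tr(P') = 50.8099

0.4225 0.2676


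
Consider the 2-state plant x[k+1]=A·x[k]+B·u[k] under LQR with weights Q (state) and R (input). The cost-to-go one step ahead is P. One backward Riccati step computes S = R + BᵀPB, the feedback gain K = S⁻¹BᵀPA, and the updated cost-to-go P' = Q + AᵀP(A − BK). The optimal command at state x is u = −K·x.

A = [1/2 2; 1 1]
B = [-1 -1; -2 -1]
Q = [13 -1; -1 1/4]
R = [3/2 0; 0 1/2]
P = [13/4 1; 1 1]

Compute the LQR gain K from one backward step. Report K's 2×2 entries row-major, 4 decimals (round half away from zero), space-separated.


BᵀP = [-5.2500 -3.0000; -4.2500 -2.0000]
S = R + BᵀPB = [3/2 0; 0 1/2] + [11.2500 8.2500; 8.2500 6.2500] = [12.7500 8.2500; 8.2500 6.7500]
BᵀPA = [-5.6250 -13.5000; -4.1250 -10.5000]
K = S⁻¹·BᵀPA = [-0.2188 -0.2500; -0.3438 -1.2500]
A−BK = [-0.0625 0.5000; 0.2188 -0.7500]
AᵀP(A−BK) = [0.1641 0.1875; 0.1875 1.5000]
P' = Q + AᵀP(A−BK) = [13.1641 -0.8125; -0.8125 1.7500]
tr(P') = 14.9141

-0.2188 -0.2500 -0.3438 -1.2500


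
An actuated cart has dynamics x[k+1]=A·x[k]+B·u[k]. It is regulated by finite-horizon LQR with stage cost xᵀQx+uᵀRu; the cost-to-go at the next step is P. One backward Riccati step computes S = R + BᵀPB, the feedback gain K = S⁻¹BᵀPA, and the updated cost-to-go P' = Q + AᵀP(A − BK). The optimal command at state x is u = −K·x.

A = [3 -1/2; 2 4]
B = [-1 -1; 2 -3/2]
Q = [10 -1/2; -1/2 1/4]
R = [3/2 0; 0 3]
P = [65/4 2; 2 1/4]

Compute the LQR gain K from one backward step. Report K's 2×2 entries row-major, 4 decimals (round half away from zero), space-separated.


-1.7818 0.0210 -1.4204 -0.0070

BᵀP = [-12.2500 -1.5000; -19.2500 -2.3750]
S = R + BᵀPB = [3/2 0; 0 3] + [9.2500 14.5000; 14.5000 22.8125] = [10.7500 14.5000; 14.5000 25.8125]
BᵀPA = [-39.7500 0.1250; -62.5000 0.1250]
K = S⁻¹·BᵀPA = [-1.7818 0.0210; -1.4204 -0.0070]
A−BK = [-0.2022 -0.4859; 3.4330 3.9475]
AᵀP(A−BK) = [11.6490 0.0253; 0.0253 0.0607]
P' = Q + AᵀP(A−BK) = [21.6490 -0.4747; -0.4747 0.3107]
tr(P') = 21.9597


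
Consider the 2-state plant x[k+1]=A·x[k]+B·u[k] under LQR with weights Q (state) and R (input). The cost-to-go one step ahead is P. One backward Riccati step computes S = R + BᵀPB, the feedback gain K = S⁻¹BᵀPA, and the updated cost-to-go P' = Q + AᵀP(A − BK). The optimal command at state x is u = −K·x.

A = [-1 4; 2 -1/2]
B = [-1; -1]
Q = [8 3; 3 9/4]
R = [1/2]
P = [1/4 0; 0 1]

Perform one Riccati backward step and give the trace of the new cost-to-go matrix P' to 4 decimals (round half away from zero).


16.8571

BᵀP = [-0.2500 -1.0000]
S = R + BᵀPB = [1/2] + [1.2500] = [1.7500]
BᵀPA = [-1.7500 -0.5000]
K = S⁻¹·BᵀPA = [-1.0000 -0.2857]
A−BK = [-2.0000 3.7143; 1.0000 -0.7857]
AᵀP(A−BK) = [2.5000 -2.5000; -2.5000 4.1071]
P' = Q + AᵀP(A−BK) = [10.5000 0.5000; 0.5000 6.3571]
tr(P') = 16.8571


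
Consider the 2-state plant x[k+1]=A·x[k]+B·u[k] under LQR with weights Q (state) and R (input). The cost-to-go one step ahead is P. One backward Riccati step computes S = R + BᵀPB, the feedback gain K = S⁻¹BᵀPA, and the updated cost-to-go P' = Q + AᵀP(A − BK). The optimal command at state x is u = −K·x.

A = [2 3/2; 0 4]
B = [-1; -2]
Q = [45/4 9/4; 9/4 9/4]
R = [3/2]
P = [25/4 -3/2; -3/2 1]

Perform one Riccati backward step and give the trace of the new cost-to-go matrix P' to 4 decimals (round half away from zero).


BᵀP = [-3.2500 -0.5000]
S = R + BᵀPB = [3/2] + [4.2500] = [5.7500]
BᵀPA = [-6.5000 -6.8750]
K = S⁻¹·BᵀPA = [-1.1304 -1.1957]
A−BK = [0.8696 0.3043; -2.2609 1.6087]
AᵀP(A−BK) = [17.6522 -1.0217; -1.0217 3.8424]
P' = Q + AᵀP(A−BK) = [28.9022 1.2283; 1.2283 6.0924]
tr(P') = 34.9946

34.9946


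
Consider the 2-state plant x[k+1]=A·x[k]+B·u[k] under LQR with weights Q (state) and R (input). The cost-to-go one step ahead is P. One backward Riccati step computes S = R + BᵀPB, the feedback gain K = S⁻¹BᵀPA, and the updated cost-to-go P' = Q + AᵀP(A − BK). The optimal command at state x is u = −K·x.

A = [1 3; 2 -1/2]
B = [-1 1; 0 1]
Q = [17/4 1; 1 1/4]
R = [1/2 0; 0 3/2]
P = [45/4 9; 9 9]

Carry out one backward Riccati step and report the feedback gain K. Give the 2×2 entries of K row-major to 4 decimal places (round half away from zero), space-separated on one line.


BᵀP = [-11.2500 -9.0000; 20.2500 18.0000]
S = R + BᵀPB = [1/2 0; 0 3/2] + [11.2500 -20.2500; -20.2500 38.2500] = [11.7500 -20.2500; -20.2500 39.7500]
BᵀPA = [-29.2500 -29.2500; 56.2500 51.7500]
K = S⁻¹·BᵀPA = [-0.4145 -2.0132; 1.2039 0.2763]
A−BK = [-0.6184 0.7105; 0.7961 -0.7763]
AᵀP(A−BK) = [3.4046 -0.1776; -0.1776 3.3158]
P' = Q + AᵀP(A−BK) = [7.6546 0.8224; 0.8224 3.5658]
tr(P') = 11.2204

-0.4145 -2.0132 1.2039 0.2763


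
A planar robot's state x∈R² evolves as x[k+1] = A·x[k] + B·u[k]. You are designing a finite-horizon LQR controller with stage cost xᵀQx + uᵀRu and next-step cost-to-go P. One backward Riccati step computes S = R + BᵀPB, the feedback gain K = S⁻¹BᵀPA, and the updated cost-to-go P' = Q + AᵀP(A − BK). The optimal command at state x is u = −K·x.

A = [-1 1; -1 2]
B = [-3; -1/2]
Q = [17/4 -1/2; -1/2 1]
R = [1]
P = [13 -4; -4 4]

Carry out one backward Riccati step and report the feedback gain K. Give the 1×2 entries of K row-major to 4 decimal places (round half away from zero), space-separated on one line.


BᵀP = [-37.0000 10.0000]
S = R + BᵀPB = [1] + [106.0000] = [107.0000]
BᵀPA = [27.0000 -17.0000]
K = S⁻¹·BᵀPA = [0.2523 -0.1589]
A−BK = [-0.2430 0.5234; -0.8738 1.9206]
AᵀP(A−BK) = [2.1869 -4.7103; -4.7103 10.2991]
P' = Q + AᵀP(A−BK) = [6.4369 -5.2103; -5.2103 11.2991]
tr(P') = 17.7360

0.2523 -0.1589


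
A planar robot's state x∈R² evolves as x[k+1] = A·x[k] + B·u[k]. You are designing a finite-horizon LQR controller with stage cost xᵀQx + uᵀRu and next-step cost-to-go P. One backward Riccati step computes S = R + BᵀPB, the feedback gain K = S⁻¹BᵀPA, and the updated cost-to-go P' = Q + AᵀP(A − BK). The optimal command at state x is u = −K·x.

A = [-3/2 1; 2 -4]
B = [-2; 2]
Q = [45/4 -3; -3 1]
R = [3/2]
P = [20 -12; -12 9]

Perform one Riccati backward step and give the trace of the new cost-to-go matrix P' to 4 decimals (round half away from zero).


21.3905

BᵀP = [-64.0000 42.0000]
S = R + BᵀPB = [3/2] + [212.0000] = [213.5000]
BᵀPA = [180.0000 -232.0000]
K = S⁻¹·BᵀPA = [0.8431 -1.0867]
A−BK = [0.1862 -1.1733; 0.3138 -1.8267]
AᵀP(A−BK) = [1.2436 -2.4028; -2.4028 7.8970]
P' = Q + AᵀP(A−BK) = [12.4936 -5.4028; -5.4028 8.8970]
tr(P') = 21.3905


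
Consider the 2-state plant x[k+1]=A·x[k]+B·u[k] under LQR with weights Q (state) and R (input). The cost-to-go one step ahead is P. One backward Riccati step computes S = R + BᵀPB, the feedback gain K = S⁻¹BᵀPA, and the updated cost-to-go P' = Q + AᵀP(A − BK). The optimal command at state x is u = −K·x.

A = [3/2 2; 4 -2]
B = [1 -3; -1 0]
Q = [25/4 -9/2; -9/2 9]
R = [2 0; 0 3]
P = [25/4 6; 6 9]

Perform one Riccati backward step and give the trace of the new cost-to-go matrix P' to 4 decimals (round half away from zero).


BᵀP = [0.2500 -3.0000; -18.7500 -18.0000]
S = R + BᵀPB = [2 0; 0 3] + [3.2500 -0.7500; -0.7500 56.2500] = [5.2500 -0.7500; -0.7500 59.2500]
BᵀPA = [-11.6250 6.5000; -100.1250 -1.5000]
K = S⁻¹·BᵀPA = [-2.4601 1.2367; -1.7210 -0.0097]
A−BK = [-1.2029 0.7343; 1.5399 -0.7633]
AᵀP(A−BK) = [29.1467 -9.8406; -9.8406 4.9469]
P' = Q + AᵀP(A−BK) = [35.3967 -14.3406; -14.3406 13.9469]
tr(P') = 49.3436

49.3436


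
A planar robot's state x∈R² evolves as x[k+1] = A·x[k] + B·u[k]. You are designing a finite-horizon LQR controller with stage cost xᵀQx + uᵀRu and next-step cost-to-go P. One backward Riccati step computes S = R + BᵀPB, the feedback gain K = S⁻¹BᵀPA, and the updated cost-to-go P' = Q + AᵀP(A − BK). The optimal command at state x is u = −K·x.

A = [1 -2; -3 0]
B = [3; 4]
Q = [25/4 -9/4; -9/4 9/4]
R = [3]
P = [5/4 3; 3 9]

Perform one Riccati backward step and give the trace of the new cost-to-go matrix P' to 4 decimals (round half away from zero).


BᵀP = [15.7500 45.0000]
S = R + BᵀPB = [3] + [227.2500] = [230.2500]
BᵀPA = [-119.2500 -31.5000]
K = S⁻¹·BᵀPA = [-0.5179 -0.1368]
A−BK = [2.5537 -1.5896; -0.9283 0.5472]
AᵀP(A−BK) = [2.4886 -0.8143; -0.8143 0.6906]
P' = Q + AᵀP(A−BK) = [8.7386 -3.0643; -3.0643 2.9406]
tr(P') = 11.6792

11.6792


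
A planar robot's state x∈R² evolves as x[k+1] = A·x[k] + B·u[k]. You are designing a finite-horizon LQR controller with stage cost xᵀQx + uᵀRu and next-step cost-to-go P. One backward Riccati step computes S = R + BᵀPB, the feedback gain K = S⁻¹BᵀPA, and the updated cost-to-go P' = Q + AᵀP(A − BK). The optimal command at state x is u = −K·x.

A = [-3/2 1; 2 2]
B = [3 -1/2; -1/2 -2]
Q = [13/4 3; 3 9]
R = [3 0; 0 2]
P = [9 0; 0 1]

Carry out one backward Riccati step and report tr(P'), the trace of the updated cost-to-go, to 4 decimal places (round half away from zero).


15.8489

BᵀP = [27.0000 -0.5000; -4.5000 -2.0000]
S = R + BᵀPB = [3 0; 0 2] + [81.2500 -12.5000; -12.5000 6.2500] = [84.2500 -12.5000; -12.5000 8.2500]
BᵀPA = [-41.5000 26.0000; 2.7500 -8.5000]
K = S⁻¹·BᵀPA = [-0.5716 0.2009; -0.5328 -0.7259]
A−BK = [-0.0515 0.0343; 0.6486 0.6486]
AᵀP(A−BK) = [1.9926 0.8338; 0.8338 1.6063]
P' = Q + AᵀP(A−BK) = [5.2426 3.8338; 3.8338 10.6063]
tr(P') = 15.8489


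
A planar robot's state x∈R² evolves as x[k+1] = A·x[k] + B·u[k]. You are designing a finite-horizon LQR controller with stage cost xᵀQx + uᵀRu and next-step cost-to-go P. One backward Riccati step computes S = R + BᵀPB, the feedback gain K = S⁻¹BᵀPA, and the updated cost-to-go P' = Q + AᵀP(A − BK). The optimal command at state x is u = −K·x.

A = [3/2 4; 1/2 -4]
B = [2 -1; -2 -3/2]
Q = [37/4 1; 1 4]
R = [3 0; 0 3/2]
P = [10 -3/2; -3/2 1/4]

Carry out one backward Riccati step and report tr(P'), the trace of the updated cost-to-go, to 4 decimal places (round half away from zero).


BᵀP = [23.0000 -3.5000; -7.7500 1.1250]
S = R + BᵀPB = [3 0; 0 3/2] + [53.0000 -17.7500; -17.7500 6.0625] = [56.0000 -17.7500; -17.7500 7.5625]
BᵀPA = [32.7500 106.0000; -11.0625 -35.5000]
K = S⁻¹·BᵀPA = [0.4732 1.5816; -0.3522 -0.9821]
A−BK = [0.2014 -0.1452; 0.9182 -2.3101]
AᵀP(A−BK) = [0.9195 2.8392; 2.8392 9.4893]
P' = Q + AᵀP(A−BK) = [10.1695 3.8392; 3.8392 13.4893]
tr(P') = 23.6588

23.6588


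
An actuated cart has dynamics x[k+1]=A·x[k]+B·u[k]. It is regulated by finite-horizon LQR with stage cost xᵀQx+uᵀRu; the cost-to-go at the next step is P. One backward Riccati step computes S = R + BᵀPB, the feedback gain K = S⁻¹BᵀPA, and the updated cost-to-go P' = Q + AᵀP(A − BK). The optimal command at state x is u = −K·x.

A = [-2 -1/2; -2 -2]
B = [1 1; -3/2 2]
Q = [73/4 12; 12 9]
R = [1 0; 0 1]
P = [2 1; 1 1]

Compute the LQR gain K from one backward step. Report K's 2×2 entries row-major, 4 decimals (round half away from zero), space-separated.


BᵀP = [0.5000 -0.5000; 4.0000 3.0000]
S = R + BᵀPB = [1 0; 0 1] + [1.2500 -0.5000; -0.5000 10.0000] = [2.2500 -0.5000; -0.5000 11.0000]
BᵀPA = [0.0000 0.7500; -14.0000 -8.0000]
K = S⁻¹·BᵀPA = [-0.2857 0.1735; -1.2857 -0.7194]
A−BK = [-0.4286 0.0459; 0.1429 -0.3010]
AᵀP(A−BK) = [2.0000 0.9286; 0.9286 0.6148]
P' = Q + AᵀP(A−BK) = [20.2500 12.9286; 12.9286 9.6148]
tr(P') = 29.8648

-0.2857 0.1735 -1.2857 -0.7194


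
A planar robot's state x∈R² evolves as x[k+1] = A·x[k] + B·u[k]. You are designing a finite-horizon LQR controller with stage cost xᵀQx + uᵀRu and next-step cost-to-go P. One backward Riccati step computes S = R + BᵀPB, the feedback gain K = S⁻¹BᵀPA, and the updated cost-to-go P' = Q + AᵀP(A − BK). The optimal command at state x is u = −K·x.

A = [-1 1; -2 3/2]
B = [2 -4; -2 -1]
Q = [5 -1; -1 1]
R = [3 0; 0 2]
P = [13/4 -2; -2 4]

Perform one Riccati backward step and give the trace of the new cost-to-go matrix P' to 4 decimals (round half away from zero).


BᵀP = [10.5000 -12.0000; -11.0000 4.0000]
S = R + BᵀPB = [3 0; 0 2] + [45.0000 -30.0000; -30.0000 40.0000] = [48.0000 -30.0000; -30.0000 42.0000]
BᵀPA = [13.5000 -7.5000; 3.0000 -5.0000]
K = S⁻¹·BᵀPA = [0.5887 -0.4167; 0.4919 -0.4167]
A−BK = [-0.2097 0.1667; -0.3306 0.2500]
AᵀP(A−BK) = [1.8266 -1.3750; -1.3750 1.0417]
P' = Q + AᵀP(A−BK) = [6.8266 -2.3750; -2.3750 2.0417]
tr(P') = 8.8683

8.8683


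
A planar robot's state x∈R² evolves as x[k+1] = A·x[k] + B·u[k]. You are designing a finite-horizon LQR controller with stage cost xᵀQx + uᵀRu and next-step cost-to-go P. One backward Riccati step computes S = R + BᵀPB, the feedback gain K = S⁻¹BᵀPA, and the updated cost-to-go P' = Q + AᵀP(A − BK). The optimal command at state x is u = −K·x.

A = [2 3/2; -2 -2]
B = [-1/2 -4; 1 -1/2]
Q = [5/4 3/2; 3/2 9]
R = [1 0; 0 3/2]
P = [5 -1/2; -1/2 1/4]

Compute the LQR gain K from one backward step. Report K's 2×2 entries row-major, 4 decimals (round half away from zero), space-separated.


-0.4845 -0.4516 -0.4720 -0.3528

BᵀP = [-3.0000 0.5000; -19.7500 1.8750]
S = R + BᵀPB = [1 0; 0 3/2] + [2.0000 11.7500; 11.7500 78.0625] = [3.0000 11.7500; 11.7500 79.5625]
BᵀPA = [-7.0000 -5.5000; -43.2500 -33.3750]
K = S⁻¹·BᵀPA = [-0.4845 -0.4516; -0.4720 -0.3528]
A−BK = [-0.1304 -0.1370; -1.7516 -1.7248]
AᵀP(A−BK) = [1.1925 1.0807; 1.0807 0.9919]
P' = Q + AᵀP(A−BK) = [2.4425 2.5807; 2.5807 9.9919]
tr(P') = 12.4345


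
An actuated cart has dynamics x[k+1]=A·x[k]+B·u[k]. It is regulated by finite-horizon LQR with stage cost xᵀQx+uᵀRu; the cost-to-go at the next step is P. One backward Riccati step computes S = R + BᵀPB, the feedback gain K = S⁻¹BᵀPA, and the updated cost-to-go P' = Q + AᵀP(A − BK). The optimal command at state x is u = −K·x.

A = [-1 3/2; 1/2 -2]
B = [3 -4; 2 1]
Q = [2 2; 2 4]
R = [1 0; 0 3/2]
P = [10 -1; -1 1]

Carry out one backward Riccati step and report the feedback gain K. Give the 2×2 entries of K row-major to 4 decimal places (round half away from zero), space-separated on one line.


BᵀP = [28.0000 -1.0000; -41.0000 5.0000]
S = R + BᵀPB = [1 0; 0 3/2] + [82.0000 -113.0000; -113.0000 169.0000] = [83.0000 -113.0000; -113.0000 170.5000]
BᵀPA = [-28.5000 44.0000; 43.5000 -71.5000]
K = S⁻¹·BᵀPA = [0.0407 -0.4177; 0.2821 -0.6962]
A−BK = [0.0063 -0.0316; 0.1365 -0.4684]
AᵀP(A−BK) = [0.1383 -0.3703; -0.3703 1.1013]
P' = Q + AᵀP(A−BK) = [2.1383 1.6297; 1.6297 5.1013]
tr(P') = 7.2396

0.0407 -0.4177 0.2821 -0.6962


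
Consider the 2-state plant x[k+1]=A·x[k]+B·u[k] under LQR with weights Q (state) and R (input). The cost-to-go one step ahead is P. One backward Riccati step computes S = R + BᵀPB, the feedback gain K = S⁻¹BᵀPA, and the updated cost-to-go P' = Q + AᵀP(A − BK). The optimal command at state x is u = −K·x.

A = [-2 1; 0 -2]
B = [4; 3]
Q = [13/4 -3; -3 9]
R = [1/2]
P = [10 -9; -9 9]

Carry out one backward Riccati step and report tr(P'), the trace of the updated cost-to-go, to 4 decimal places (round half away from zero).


70.0539

BᵀP = [13.0000 -9.0000]
S = R + BᵀPB = [1/2] + [25.0000] = [25.5000]
BᵀPA = [-26.0000 31.0000]
K = S⁻¹·BᵀPA = [-1.0196 1.2157]
A−BK = [2.0784 -3.8627; 3.0588 -5.6471]
AᵀP(A−BK) = [13.4902 -24.3922; -24.3922 44.3137]
P' = Q + AᵀP(A−BK) = [16.7402 -27.3922; -27.3922 53.3137]
tr(P') = 70.0539


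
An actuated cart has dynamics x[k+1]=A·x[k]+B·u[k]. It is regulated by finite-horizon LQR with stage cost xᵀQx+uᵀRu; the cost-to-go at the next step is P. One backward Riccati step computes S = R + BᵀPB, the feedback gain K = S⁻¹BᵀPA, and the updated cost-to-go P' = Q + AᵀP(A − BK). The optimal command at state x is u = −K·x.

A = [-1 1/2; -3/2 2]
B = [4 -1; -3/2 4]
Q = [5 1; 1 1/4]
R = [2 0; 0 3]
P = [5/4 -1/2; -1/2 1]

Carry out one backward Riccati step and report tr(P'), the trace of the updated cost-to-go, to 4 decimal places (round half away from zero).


6.7720

BᵀP = [5.7500 -3.5000; -3.2500 4.5000]
S = R + BᵀPB = [2 0; 0 3] + [28.2500 -19.7500; -19.7500 21.2500] = [30.2500 -19.7500; -19.7500 24.2500]
BᵀPA = [-0.5000 -4.1250; -3.5000 7.3750]
K = S⁻¹·BᵀPA = [-0.2365 0.1328; -0.3370 0.4123]
A−BK = [-0.3908 0.3810; -0.5069 0.5500]
AᵀP(A−BK) = [0.7023 -0.7405; -0.7405 0.8197]
P' = Q + AᵀP(A−BK) = [5.7023 0.2595; 0.2595 1.0697]
tr(P') = 6.7720


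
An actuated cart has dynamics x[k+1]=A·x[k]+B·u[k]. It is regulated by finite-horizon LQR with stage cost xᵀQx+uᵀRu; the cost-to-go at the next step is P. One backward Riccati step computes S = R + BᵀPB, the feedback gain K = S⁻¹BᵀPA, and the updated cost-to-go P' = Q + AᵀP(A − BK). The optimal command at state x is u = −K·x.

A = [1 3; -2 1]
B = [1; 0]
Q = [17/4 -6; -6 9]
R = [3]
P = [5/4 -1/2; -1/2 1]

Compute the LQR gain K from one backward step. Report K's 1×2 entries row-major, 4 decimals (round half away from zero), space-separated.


0.5294 0.7647

BᵀP = [1.2500 -0.5000]
S = R + BᵀPB = [3] + [1.2500] = [4.2500]
BᵀPA = [2.2500 3.2500]
K = S⁻¹·BᵀPA = [0.5294 0.7647]
A−BK = [0.4706 2.2353; -2.0000 1.0000]
AᵀP(A−BK) = [6.0588 2.5294; 2.5294 6.7647]
P' = Q + AᵀP(A−BK) = [10.3088 -3.4706; -3.4706 15.7647]
tr(P') = 26.0735


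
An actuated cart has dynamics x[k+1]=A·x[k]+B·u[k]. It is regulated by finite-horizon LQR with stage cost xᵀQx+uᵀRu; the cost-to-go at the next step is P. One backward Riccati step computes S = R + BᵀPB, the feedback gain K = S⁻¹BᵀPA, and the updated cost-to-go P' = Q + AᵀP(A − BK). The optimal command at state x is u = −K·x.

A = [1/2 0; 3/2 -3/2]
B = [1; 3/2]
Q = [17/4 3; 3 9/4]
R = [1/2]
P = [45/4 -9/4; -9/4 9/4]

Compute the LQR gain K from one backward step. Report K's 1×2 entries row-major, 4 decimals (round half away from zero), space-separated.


BᵀP = [7.8750 1.1250]
S = R + BᵀPB = [1/2] + [9.5625] = [10.0625]
BᵀPA = [5.6250 -1.6875]
K = S⁻¹·BᵀPA = [0.5590 -0.1677]
A−BK = [-0.0590 0.1677; 0.6615 -1.2484]
AᵀP(A−BK) = [1.3556 -2.4317; -2.4317 4.7795]
P' = Q + AᵀP(A−BK) = [5.6056 0.5683; 0.5683 7.0295]
tr(P') = 12.6351

0.5590 -0.1677


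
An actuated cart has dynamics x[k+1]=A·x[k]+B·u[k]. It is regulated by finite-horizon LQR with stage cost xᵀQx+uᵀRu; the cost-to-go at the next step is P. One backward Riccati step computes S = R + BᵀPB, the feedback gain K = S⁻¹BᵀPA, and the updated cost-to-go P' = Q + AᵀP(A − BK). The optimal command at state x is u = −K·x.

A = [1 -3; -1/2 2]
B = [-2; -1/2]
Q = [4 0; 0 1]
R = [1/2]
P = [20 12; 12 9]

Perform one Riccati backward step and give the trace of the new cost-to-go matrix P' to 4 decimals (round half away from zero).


BᵀP = [-46.0000 -28.5000]
S = R + BᵀPB = [1/2] + [106.2500] = [106.7500]
BᵀPA = [-31.7500 81.0000]
K = S⁻¹·BᵀPA = [-0.2974 0.7588]
A−BK = [0.4052 -1.4824; -0.6487 2.3794]
AᵀP(A−BK) = [0.8068 -2.9087; -2.9087 10.5386]
P' = Q + AᵀP(A−BK) = [4.8068 -2.9087; -2.9087 11.5386]
tr(P') = 16.3454

16.3454


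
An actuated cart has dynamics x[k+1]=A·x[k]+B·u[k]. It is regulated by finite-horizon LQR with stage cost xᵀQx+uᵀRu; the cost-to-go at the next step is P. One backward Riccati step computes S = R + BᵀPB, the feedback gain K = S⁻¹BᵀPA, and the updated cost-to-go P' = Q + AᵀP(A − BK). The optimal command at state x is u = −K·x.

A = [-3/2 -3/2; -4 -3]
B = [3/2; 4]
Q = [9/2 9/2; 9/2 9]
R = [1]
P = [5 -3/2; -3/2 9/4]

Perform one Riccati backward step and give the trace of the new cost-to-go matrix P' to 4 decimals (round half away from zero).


15.7314

BᵀP = [1.5000 6.7500]
S = R + BᵀPB = [1] + [29.2500] = [30.2500]
BᵀPA = [-29.2500 -22.5000]
K = S⁻¹·BᵀPA = [-0.9669 -0.7438]
A−BK = [-0.0496 -0.3843; -0.1322 -0.0248]
AᵀP(A−BK) = [0.9669 0.7438; 0.7438 1.2645]
P' = Q + AᵀP(A−BK) = [5.4669 5.2438; 5.2438 10.2645]
tr(P') = 15.7314


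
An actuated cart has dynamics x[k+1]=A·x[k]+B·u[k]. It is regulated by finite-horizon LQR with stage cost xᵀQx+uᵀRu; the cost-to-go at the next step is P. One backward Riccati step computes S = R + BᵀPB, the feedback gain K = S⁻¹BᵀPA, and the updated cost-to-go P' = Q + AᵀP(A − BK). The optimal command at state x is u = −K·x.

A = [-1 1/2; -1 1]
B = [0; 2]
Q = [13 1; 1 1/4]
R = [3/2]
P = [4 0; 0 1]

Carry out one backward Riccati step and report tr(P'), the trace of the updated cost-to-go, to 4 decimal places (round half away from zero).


18.7955

BᵀP = [0.0000 2.0000]
S = R + BᵀPB = [3/2] + [4.0000] = [5.5000]
BᵀPA = [-2.0000 2.0000]
K = S⁻¹·BᵀPA = [-0.3636 0.3636]
A−BK = [-1.0000 0.5000; -0.2727 0.2727]
AᵀP(A−BK) = [4.2727 -2.2727; -2.2727 1.2727]
P' = Q + AᵀP(A−BK) = [17.2727 -1.2727; -1.2727 1.5227]
tr(P') = 18.7955


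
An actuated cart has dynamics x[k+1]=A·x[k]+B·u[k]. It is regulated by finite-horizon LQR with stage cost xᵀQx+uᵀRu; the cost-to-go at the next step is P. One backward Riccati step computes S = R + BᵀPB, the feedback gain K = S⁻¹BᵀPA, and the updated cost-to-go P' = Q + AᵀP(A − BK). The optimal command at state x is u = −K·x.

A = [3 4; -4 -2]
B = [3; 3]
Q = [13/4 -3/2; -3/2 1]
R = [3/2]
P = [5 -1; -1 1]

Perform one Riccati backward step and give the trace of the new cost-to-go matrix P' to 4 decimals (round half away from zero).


93.2500

BᵀP = [12.0000 0.0000]
S = R + BᵀPB = [3/2] + [36.0000] = [37.5000]
BᵀPA = [36.0000 48.0000]
K = S⁻¹·BᵀPA = [0.9600 1.2800]
A−BK = [0.1200 0.1600; -6.8800 -5.8400]
AᵀP(A−BK) = [50.4400 43.9200; 43.9200 38.5600]
P' = Q + AᵀP(A−BK) = [53.6900 42.4200; 42.4200 39.5600]
tr(P') = 93.2500


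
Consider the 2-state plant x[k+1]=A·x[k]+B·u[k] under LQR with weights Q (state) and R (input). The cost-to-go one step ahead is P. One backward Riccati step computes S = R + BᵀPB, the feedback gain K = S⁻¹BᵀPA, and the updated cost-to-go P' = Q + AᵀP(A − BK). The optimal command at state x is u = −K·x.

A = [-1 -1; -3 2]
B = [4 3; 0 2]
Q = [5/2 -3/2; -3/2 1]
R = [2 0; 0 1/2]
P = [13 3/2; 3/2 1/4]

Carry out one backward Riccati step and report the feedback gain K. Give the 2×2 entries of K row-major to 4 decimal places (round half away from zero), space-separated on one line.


BᵀP = [52.0000 6.0000; 42.0000 5.0000]
S = R + BᵀPB = [2 0; 0 1/2] + [208.0000 168.0000; 168.0000 136.0000] = [210.0000 168.0000; 168.0000 136.5000]
BᵀPA = [-70.0000 -40.0000; -57.0000 -32.0000]
K = S⁻¹·BᵀPA = [0.0476 -0.1905; -0.4762 0.0000]
A−BK = [0.2381 -0.2381; -2.0476 2.0000]
AᵀP(A−BK) = [0.4405 -0.3333; -0.3333 0.3810]
P' = Q + AᵀP(A−BK) = [2.9405 -1.8333; -1.8333 1.3810]
tr(P') = 4.3214

0.0476 -0.1905 -0.4762 0.0000


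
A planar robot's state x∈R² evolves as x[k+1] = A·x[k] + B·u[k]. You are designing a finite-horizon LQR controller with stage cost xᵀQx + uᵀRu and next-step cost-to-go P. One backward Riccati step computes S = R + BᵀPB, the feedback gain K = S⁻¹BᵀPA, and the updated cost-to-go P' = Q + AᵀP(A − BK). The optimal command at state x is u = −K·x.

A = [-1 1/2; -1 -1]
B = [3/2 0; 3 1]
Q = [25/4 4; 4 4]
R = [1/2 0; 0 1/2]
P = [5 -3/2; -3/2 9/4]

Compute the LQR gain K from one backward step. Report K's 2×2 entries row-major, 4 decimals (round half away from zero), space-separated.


-0.5633 0.1714 0.6490 -1.3714

BᵀP = [3.0000 4.5000; -1.5000 2.2500]
S = R + BᵀPB = [1/2 0; 0 1/2] + [18.0000 4.5000; 4.5000 2.2500] = [18.5000 4.5000; 4.5000 2.7500]
BᵀPA = [-7.5000 -3.0000; -0.7500 -3.0000]
K = S⁻¹·BᵀPA = [-0.5633 0.1714; 0.6490 -1.3714]
A−BK = [-0.1551 0.2429; 0.0408 -0.1429]
AᵀP(A−BK) = [0.5122 -0.7429; -0.7429 1.4000]
P' = Q + AᵀP(A−BK) = [6.7622 3.2571; 3.2571 5.4000]
tr(P') = 12.1622


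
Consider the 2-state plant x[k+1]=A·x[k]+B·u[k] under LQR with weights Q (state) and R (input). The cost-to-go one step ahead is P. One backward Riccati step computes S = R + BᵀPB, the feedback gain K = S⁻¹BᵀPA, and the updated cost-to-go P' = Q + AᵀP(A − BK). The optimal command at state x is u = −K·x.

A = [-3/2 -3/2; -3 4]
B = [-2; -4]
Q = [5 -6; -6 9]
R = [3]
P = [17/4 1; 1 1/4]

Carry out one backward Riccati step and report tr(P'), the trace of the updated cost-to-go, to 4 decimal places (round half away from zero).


BᵀP = [-12.5000 -3.0000]
S = R + BᵀPB = [3] + [37.0000] = [40.0000]
BᵀPA = [27.7500 6.7500]
K = S⁻¹·BᵀPA = [0.6938 0.1688]
A−BK = [-0.1125 -1.1625; -0.2250 4.6750]
AᵀP(A−BK) = [1.5609 0.3797; 0.3797 0.4234]
P' = Q + AᵀP(A−BK) = [6.5609 -5.6203; -5.6203 9.4234]
tr(P') = 15.9844

15.9844


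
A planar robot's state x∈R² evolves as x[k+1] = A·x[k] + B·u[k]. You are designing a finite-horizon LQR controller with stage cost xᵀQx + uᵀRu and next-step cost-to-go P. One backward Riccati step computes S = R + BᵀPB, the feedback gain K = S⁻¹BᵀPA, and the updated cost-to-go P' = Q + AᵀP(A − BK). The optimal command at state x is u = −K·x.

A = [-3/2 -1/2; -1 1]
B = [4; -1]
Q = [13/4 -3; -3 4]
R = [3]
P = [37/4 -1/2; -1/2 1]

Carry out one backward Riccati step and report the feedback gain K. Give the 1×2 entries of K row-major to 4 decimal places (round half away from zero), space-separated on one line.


-0.3413 -0.1394

BᵀP = [37.5000 -3.0000]
S = R + BᵀPB = [3] + [153.0000] = [156.0000]
BᵀPA = [-53.2500 -21.7500]
K = S⁻¹·BᵀPA = [-0.3413 -0.1394]
A−BK = [-0.1346 0.0577; -1.3413 0.8606]
AᵀP(A−BK) = [2.1358 -0.9868; -0.9868 0.7800]
P' = Q + AᵀP(A−BK) = [5.3858 -3.9868; -3.9868 4.7800]
tr(P') = 10.1659
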